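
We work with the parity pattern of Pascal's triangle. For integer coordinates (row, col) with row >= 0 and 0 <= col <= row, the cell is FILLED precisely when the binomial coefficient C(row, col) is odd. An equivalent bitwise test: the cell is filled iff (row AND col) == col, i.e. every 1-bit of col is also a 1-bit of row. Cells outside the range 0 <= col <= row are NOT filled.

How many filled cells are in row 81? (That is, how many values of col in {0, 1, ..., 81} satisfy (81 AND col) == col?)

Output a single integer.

Answer: 8

Derivation:
81 in binary = 1010001
popcount(81) = number of 1-bits in 1010001 = 3
A col c satisfies (81 AND c) == c iff every set bit of c is also set in 81; each of the 3 set bits of 81 can independently be on or off in c.
count = 2^3 = 8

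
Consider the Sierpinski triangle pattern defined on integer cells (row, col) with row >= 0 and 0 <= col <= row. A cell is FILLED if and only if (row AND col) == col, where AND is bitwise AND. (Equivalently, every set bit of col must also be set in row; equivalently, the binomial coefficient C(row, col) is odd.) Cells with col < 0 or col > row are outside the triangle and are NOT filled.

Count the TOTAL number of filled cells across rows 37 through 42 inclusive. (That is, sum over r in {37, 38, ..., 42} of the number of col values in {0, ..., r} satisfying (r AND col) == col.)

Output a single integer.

r37=100101 pc3: +8 =8
r38=100110 pc3: +8 =16
r39=100111 pc4: +16 =32
r40=101000 pc2: +4 =36
r41=101001 pc3: +8 =44
r42=101010 pc3: +8 =52

Answer: 52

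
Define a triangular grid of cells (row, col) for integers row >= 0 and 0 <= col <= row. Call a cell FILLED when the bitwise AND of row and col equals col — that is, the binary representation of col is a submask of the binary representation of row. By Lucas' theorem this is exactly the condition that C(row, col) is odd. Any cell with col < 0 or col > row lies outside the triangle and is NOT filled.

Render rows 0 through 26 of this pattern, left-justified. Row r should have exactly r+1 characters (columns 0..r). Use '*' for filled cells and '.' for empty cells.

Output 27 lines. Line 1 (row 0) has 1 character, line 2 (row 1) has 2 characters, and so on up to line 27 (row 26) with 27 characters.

r0=0: *
r1=1: **
r2=10: *.*
r3=11: ****
r4=100: *...*
r5=101: **..**
r6=110: *.*.*.*
r7=111: ********
r8=1000: *.......*
r9=1001: **......**
r10=1010: *.*.....*.*
r11=1011: ****....****
r12=1100: *...*...*...*
r13=1101: **..**..**..**
r14=1110: *.*.*.*.*.*.*.*
r15=1111: ****************
r16=10000: *...............*
r17=10001: **..............**
r18=10010: *.*.............*.*
r19=10011: ****............****
r20=10100: *...*...........*...*
r21=10101: **..**..........**..**
r22=10110: *.*.*.*.........*.*.*.*
r23=10111: ********........********
r24=11000: *.......*.......*.......*
r25=11001: **......**......**......**
r26=11010: *.*.....*.*.....*.*.....*.*

Answer: *
**
*.*
****
*...*
**..**
*.*.*.*
********
*.......*
**......**
*.*.....*.*
****....****
*...*...*...*
**..**..**..**
*.*.*.*.*.*.*.*
****************
*...............*
**..............**
*.*.............*.*
****............****
*...*...........*...*
**..**..........**..**
*.*.*.*.........*.*.*.*
********........********
*.......*.......*.......*
**......**......**......**
*.*.....*.*.....*.*.....*.*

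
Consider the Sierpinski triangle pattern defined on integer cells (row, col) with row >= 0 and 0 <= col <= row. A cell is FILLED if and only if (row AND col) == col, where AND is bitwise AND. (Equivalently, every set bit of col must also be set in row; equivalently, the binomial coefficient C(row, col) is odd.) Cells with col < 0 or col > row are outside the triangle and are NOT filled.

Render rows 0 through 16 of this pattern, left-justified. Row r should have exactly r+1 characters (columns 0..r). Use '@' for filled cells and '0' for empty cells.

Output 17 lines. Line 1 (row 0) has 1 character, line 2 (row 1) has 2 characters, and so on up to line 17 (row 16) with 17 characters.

r0=0: @
r1=1: @@
r2=10: @0@
r3=11: @@@@
r4=100: @000@
r5=101: @@00@@
r6=110: @0@0@0@
r7=111: @@@@@@@@
r8=1000: @0000000@
r9=1001: @@000000@@
r10=1010: @0@00000@0@
r11=1011: @@@@0000@@@@
r12=1100: @000@000@000@
r13=1101: @@00@@00@@00@@
r14=1110: @0@0@0@0@0@0@0@
r15=1111: @@@@@@@@@@@@@@@@
r16=10000: @000000000000000@

Answer: @
@@
@0@
@@@@
@000@
@@00@@
@0@0@0@
@@@@@@@@
@0000000@
@@000000@@
@0@00000@0@
@@@@0000@@@@
@000@000@000@
@@00@@00@@00@@
@0@0@0@0@0@0@0@
@@@@@@@@@@@@@@@@
@000000000000000@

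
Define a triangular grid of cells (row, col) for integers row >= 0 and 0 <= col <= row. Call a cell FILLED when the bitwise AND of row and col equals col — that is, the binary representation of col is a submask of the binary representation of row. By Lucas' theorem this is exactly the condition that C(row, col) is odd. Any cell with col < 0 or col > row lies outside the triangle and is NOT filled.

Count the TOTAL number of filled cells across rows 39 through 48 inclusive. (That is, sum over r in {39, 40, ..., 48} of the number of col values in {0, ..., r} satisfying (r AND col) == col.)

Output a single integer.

r39=100111 pc4: +16 =16
r40=101000 pc2: +4 =20
r41=101001 pc3: +8 =28
r42=101010 pc3: +8 =36
r43=101011 pc4: +16 =52
r44=101100 pc3: +8 =60
r45=101101 pc4: +16 =76
r46=101110 pc4: +16 =92
r47=101111 pc5: +32 =124
r48=110000 pc2: +4 =128

Answer: 128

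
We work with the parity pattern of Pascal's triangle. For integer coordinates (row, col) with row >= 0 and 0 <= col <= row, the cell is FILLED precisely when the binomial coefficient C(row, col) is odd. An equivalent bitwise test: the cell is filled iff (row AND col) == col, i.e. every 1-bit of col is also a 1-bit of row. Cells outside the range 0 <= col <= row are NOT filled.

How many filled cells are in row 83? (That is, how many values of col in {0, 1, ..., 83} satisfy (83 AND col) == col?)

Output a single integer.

Answer: 16

Derivation:
83 in binary = 1010011
popcount(83) = number of 1-bits in 1010011 = 4
A col c satisfies (83 AND c) == c iff every set bit of c is also set in 83; each of the 4 set bits of 83 can independently be on or off in c.
count = 2^4 = 16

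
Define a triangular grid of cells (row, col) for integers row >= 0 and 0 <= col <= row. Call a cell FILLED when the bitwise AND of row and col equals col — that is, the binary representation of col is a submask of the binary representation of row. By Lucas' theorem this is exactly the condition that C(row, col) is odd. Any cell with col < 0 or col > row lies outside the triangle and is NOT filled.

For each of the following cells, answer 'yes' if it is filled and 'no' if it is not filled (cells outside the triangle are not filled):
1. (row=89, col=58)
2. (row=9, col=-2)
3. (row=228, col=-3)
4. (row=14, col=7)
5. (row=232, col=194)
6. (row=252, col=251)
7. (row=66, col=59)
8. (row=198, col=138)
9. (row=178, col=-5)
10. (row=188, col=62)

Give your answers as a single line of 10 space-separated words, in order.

(89,58): row=0b1011001, col=0b111010, row AND col = 0b11000 = 24; 24 != 58 -> empty
(9,-2): col outside [0, 9] -> not filled
(228,-3): col outside [0, 228] -> not filled
(14,7): row=0b1110, col=0b111, row AND col = 0b110 = 6; 6 != 7 -> empty
(232,194): row=0b11101000, col=0b11000010, row AND col = 0b11000000 = 192; 192 != 194 -> empty
(252,251): row=0b11111100, col=0b11111011, row AND col = 0b11111000 = 248; 248 != 251 -> empty
(66,59): row=0b1000010, col=0b111011, row AND col = 0b10 = 2; 2 != 59 -> empty
(198,138): row=0b11000110, col=0b10001010, row AND col = 0b10000010 = 130; 130 != 138 -> empty
(178,-5): col outside [0, 178] -> not filled
(188,62): row=0b10111100, col=0b111110, row AND col = 0b111100 = 60; 60 != 62 -> empty

Answer: no no no no no no no no no no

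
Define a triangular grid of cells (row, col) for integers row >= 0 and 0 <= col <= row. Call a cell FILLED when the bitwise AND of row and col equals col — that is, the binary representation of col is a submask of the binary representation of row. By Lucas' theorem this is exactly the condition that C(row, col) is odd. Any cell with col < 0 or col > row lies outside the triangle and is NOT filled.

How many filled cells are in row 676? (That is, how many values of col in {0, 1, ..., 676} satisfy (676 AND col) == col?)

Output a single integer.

Answer: 16

Derivation:
676 in binary = 1010100100
popcount(676) = number of 1-bits in 1010100100 = 4
A col c satisfies (676 AND c) == c iff every set bit of c is also set in 676; each of the 4 set bits of 676 can independently be on or off in c.
count = 2^4 = 16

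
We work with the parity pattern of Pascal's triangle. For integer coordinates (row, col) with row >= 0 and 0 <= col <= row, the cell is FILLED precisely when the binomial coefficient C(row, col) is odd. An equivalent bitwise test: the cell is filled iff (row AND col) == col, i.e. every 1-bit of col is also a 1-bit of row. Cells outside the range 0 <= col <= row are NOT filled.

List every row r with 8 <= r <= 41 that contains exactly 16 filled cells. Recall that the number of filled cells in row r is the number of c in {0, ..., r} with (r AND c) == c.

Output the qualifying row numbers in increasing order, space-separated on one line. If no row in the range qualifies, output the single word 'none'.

Row r has 2^popcount(r) filled cells, so we need popcount(r) = log2(16) = 4.
Scan r = 8..41 and keep those with exactly 4 one-bits:
r=8=1000 popcount=1 -> skip
r=9=1001 popcount=2 -> skip
r=10=1010 popcount=2 -> skip
r=11=1011 popcount=3 -> skip
r=12=1100 popcount=2 -> skip
r=13=1101 popcount=3 -> skip
r=14=1110 popcount=3 -> skip
r=15=1111 popcount=4 -> KEEP
r=16=10000 popcount=1 -> skip
r=17=10001 popcount=2 -> skip
r=18=10010 popcount=2 -> skip
r=19=10011 popcount=3 -> skip
r=20=10100 popcount=2 -> skip
r=21=10101 popcount=3 -> skip
r=22=10110 popcount=3 -> skip
r=23=10111 popcount=4 -> KEEP
r=24=11000 popcount=2 -> skip
r=25=11001 popcount=3 -> skip
r=26=11010 popcount=3 -> skip
r=27=11011 popcount=4 -> KEEP
r=28=11100 popcount=3 -> skip
r=29=11101 popcount=4 -> KEEP
r=30=11110 popcount=4 -> KEEP
r=31=11111 popcount=5 -> skip
r=32=100000 popcount=1 -> skip
r=33=100001 popcount=2 -> skip
r=34=100010 popcount=2 -> skip
r=35=100011 popcount=3 -> skip
r=36=100100 popcount=2 -> skip
r=37=100101 popcount=3 -> skip
r=38=100110 popcount=3 -> skip
r=39=100111 popcount=4 -> KEEP
r=40=101000 popcount=2 -> skip
r=41=101001 popcount=3 -> skip
Kept rows: 15 23 27 29 30 39

Answer: 15 23 27 29 30 39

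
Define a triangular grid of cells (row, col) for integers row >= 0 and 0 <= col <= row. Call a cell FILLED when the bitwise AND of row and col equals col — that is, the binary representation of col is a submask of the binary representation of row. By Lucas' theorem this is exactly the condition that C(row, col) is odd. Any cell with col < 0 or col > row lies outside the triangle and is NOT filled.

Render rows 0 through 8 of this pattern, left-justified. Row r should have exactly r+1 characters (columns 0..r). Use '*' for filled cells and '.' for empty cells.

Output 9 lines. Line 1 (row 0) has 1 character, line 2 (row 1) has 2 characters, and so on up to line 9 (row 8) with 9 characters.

r0=0: *
r1=1: **
r2=10: *.*
r3=11: ****
r4=100: *...*
r5=101: **..**
r6=110: *.*.*.*
r7=111: ********
r8=1000: *.......*

Answer: *
**
*.*
****
*...*
**..**
*.*.*.*
********
*.......*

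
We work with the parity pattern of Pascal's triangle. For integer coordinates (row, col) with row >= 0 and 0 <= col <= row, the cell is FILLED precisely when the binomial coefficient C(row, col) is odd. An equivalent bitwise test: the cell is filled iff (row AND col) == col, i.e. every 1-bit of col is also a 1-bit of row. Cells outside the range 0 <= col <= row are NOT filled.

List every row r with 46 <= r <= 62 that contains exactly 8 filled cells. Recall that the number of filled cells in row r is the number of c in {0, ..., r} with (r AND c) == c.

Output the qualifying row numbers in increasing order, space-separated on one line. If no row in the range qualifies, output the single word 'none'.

Answer: 49 50 52 56

Derivation:
Row r has 2^popcount(r) filled cells, so we need popcount(r) = log2(8) = 3.
Scan r = 46..62 and keep those with exactly 3 one-bits:
r=46=101110 popcount=4 -> skip
r=47=101111 popcount=5 -> skip
r=48=110000 popcount=2 -> skip
r=49=110001 popcount=3 -> KEEP
r=50=110010 popcount=3 -> KEEP
r=51=110011 popcount=4 -> skip
r=52=110100 popcount=3 -> KEEP
r=53=110101 popcount=4 -> skip
r=54=110110 popcount=4 -> skip
r=55=110111 popcount=5 -> skip
r=56=111000 popcount=3 -> KEEP
r=57=111001 popcount=4 -> skip
r=58=111010 popcount=4 -> skip
r=59=111011 popcount=5 -> skip
r=60=111100 popcount=4 -> skip
r=61=111101 popcount=5 -> skip
r=62=111110 popcount=5 -> skip
Kept rows: 49 50 52 56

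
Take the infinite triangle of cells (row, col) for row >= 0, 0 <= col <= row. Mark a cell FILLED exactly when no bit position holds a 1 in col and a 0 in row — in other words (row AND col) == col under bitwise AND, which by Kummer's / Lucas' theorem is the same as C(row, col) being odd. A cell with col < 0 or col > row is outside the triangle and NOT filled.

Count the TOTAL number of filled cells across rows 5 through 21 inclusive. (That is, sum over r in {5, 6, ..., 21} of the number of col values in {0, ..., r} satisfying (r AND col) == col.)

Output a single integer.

Answer: 100

Derivation:
r5=101 pc2: +4 =4
r6=110 pc2: +4 =8
r7=111 pc3: +8 =16
r8=1000 pc1: +2 =18
r9=1001 pc2: +4 =22
r10=1010 pc2: +4 =26
r11=1011 pc3: +8 =34
r12=1100 pc2: +4 =38
r13=1101 pc3: +8 =46
r14=1110 pc3: +8 =54
r15=1111 pc4: +16 =70
r16=10000 pc1: +2 =72
r17=10001 pc2: +4 =76
r18=10010 pc2: +4 =80
r19=10011 pc3: +8 =88
r20=10100 pc2: +4 =92
r21=10101 pc3: +8 =100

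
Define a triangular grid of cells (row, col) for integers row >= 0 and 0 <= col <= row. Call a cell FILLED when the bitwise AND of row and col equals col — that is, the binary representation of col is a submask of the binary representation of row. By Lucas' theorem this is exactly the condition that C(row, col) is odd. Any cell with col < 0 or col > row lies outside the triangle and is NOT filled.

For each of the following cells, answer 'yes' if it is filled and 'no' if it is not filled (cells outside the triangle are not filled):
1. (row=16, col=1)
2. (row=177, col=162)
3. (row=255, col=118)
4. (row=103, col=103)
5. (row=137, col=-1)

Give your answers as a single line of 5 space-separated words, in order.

Answer: no no yes yes no

Derivation:
(16,1): row=0b10000, col=0b1, row AND col = 0b0 = 0; 0 != 1 -> empty
(177,162): row=0b10110001, col=0b10100010, row AND col = 0b10100000 = 160; 160 != 162 -> empty
(255,118): row=0b11111111, col=0b1110110, row AND col = 0b1110110 = 118; 118 == 118 -> filled
(103,103): row=0b1100111, col=0b1100111, row AND col = 0b1100111 = 103; 103 == 103 -> filled
(137,-1): col outside [0, 137] -> not filled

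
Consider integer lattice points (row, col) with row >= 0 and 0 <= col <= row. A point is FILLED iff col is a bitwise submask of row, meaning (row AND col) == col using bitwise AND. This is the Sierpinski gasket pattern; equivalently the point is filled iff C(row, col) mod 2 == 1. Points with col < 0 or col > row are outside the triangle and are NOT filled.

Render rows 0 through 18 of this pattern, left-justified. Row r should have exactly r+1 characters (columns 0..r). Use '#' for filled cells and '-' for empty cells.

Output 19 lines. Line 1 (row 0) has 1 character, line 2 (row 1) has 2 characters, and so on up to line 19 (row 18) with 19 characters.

Answer: #
##
#-#
####
#---#
##--##
#-#-#-#
########
#-------#
##------##
#-#-----#-#
####----####
#---#---#---#
##--##--##--##
#-#-#-#-#-#-#-#
################
#---------------#
##--------------##
#-#-------------#-#

Derivation:
r0=0: #
r1=1: ##
r2=10: #-#
r3=11: ####
r4=100: #---#
r5=101: ##--##
r6=110: #-#-#-#
r7=111: ########
r8=1000: #-------#
r9=1001: ##------##
r10=1010: #-#-----#-#
r11=1011: ####----####
r12=1100: #---#---#---#
r13=1101: ##--##--##--##
r14=1110: #-#-#-#-#-#-#-#
r15=1111: ################
r16=10000: #---------------#
r17=10001: ##--------------##
r18=10010: #-#-------------#-#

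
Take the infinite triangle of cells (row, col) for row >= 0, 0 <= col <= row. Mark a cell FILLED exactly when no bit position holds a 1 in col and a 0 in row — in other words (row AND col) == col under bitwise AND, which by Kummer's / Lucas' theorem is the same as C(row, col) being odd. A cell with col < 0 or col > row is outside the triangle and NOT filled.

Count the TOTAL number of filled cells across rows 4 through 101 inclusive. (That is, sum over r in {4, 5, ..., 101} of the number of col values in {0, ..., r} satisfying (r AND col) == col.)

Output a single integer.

r4=100 pc1: +2 =2
r5=101 pc2: +4 =6
r6=110 pc2: +4 =10
r7=111 pc3: +8 =18
r8=1000 pc1: +2 =20
r9=1001 pc2: +4 =24
r10=1010 pc2: +4 =28
r11=1011 pc3: +8 =36
r12=1100 pc2: +4 =40
r13=1101 pc3: +8 =48
r14=1110 pc3: +8 =56
r15=1111 pc4: +16 =72
r16=10000 pc1: +2 =74
r17=10001 pc2: +4 =78
r18=10010 pc2: +4 =82
r19=10011 pc3: +8 =90
r20=10100 pc2: +4 =94
r21=10101 pc3: +8 =102
r22=10110 pc3: +8 =110
r23=10111 pc4: +16 =126
r24=11000 pc2: +4 =130
r25=11001 pc3: +8 =138
r26=11010 pc3: +8 =146
r27=11011 pc4: +16 =162
r28=11100 pc3: +8 =170
r29=11101 pc4: +16 =186
r30=11110 pc4: +16 =202
r31=11111 pc5: +32 =234
r32=100000 pc1: +2 =236
r33=100001 pc2: +4 =240
r34=100010 pc2: +4 =244
r35=100011 pc3: +8 =252
r36=100100 pc2: +4 =256
r37=100101 pc3: +8 =264
r38=100110 pc3: +8 =272
r39=100111 pc4: +16 =288
r40=101000 pc2: +4 =292
r41=101001 pc3: +8 =300
r42=101010 pc3: +8 =308
r43=101011 pc4: +16 =324
r44=101100 pc3: +8 =332
r45=101101 pc4: +16 =348
r46=101110 pc4: +16 =364
r47=101111 pc5: +32 =396
r48=110000 pc2: +4 =400
r49=110001 pc3: +8 =408
r50=110010 pc3: +8 =416
r51=110011 pc4: +16 =432
r52=110100 pc3: +8 =440
r53=110101 pc4: +16 =456
r54=110110 pc4: +16 =472
r55=110111 pc5: +32 =504
r56=111000 pc3: +8 =512
r57=111001 pc4: +16 =528
r58=111010 pc4: +16 =544
r59=111011 pc5: +32 =576
r60=111100 pc4: +16 =592
r61=111101 pc5: +32 =624
r62=111110 pc5: +32 =656
r63=111111 pc6: +64 =720
r64=1000000 pc1: +2 =722
r65=1000001 pc2: +4 =726
r66=1000010 pc2: +4 =730
r67=1000011 pc3: +8 =738
r68=1000100 pc2: +4 =742
r69=1000101 pc3: +8 =750
r70=1000110 pc3: +8 =758
r71=1000111 pc4: +16 =774
r72=1001000 pc2: +4 =778
r73=1001001 pc3: +8 =786
r74=1001010 pc3: +8 =794
r75=1001011 pc4: +16 =810
r76=1001100 pc3: +8 =818
r77=1001101 pc4: +16 =834
r78=1001110 pc4: +16 =850
r79=1001111 pc5: +32 =882
r80=1010000 pc2: +4 =886
r81=1010001 pc3: +8 =894
r82=1010010 pc3: +8 =902
r83=1010011 pc4: +16 =918
r84=1010100 pc3: +8 =926
r85=1010101 pc4: +16 =942
r86=1010110 pc4: +16 =958
r87=1010111 pc5: +32 =990
r88=1011000 pc3: +8 =998
r89=1011001 pc4: +16 =1014
r90=1011010 pc4: +16 =1030
r91=1011011 pc5: +32 =1062
r92=1011100 pc4: +16 =1078
r93=1011101 pc5: +32 =1110
r94=1011110 pc5: +32 =1142
r95=1011111 pc6: +64 =1206
r96=1100000 pc2: +4 =1210
r97=1100001 pc3: +8 =1218
r98=1100010 pc3: +8 =1226
r99=1100011 pc4: +16 =1242
r100=1100100 pc3: +8 =1250
r101=1100101 pc4: +16 =1266

Answer: 1266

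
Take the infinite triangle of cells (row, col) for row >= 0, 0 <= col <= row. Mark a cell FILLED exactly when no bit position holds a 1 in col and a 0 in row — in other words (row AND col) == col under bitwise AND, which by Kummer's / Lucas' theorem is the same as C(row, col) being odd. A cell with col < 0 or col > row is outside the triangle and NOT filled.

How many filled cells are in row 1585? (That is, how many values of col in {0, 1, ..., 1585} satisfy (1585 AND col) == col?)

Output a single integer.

1585 in binary = 11000110001
popcount(1585) = number of 1-bits in 11000110001 = 5
A col c satisfies (1585 AND c) == c iff every set bit of c is also set in 1585; each of the 5 set bits of 1585 can independently be on or off in c.
count = 2^5 = 32

Answer: 32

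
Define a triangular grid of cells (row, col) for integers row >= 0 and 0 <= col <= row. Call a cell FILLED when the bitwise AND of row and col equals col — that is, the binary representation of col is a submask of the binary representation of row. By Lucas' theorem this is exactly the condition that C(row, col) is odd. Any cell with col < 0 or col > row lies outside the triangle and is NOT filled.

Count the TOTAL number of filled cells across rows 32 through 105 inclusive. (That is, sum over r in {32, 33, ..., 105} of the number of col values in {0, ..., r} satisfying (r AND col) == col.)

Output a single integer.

r32=100000 pc1: +2 =2
r33=100001 pc2: +4 =6
r34=100010 pc2: +4 =10
r35=100011 pc3: +8 =18
r36=100100 pc2: +4 =22
r37=100101 pc3: +8 =30
r38=100110 pc3: +8 =38
r39=100111 pc4: +16 =54
r40=101000 pc2: +4 =58
r41=101001 pc3: +8 =66
r42=101010 pc3: +8 =74
r43=101011 pc4: +16 =90
r44=101100 pc3: +8 =98
r45=101101 pc4: +16 =114
r46=101110 pc4: +16 =130
r47=101111 pc5: +32 =162
r48=110000 pc2: +4 =166
r49=110001 pc3: +8 =174
r50=110010 pc3: +8 =182
r51=110011 pc4: +16 =198
r52=110100 pc3: +8 =206
r53=110101 pc4: +16 =222
r54=110110 pc4: +16 =238
r55=110111 pc5: +32 =270
r56=111000 pc3: +8 =278
r57=111001 pc4: +16 =294
r58=111010 pc4: +16 =310
r59=111011 pc5: +32 =342
r60=111100 pc4: +16 =358
r61=111101 pc5: +32 =390
r62=111110 pc5: +32 =422
r63=111111 pc6: +64 =486
r64=1000000 pc1: +2 =488
r65=1000001 pc2: +4 =492
r66=1000010 pc2: +4 =496
r67=1000011 pc3: +8 =504
r68=1000100 pc2: +4 =508
r69=1000101 pc3: +8 =516
r70=1000110 pc3: +8 =524
r71=1000111 pc4: +16 =540
r72=1001000 pc2: +4 =544
r73=1001001 pc3: +8 =552
r74=1001010 pc3: +8 =560
r75=1001011 pc4: +16 =576
r76=1001100 pc3: +8 =584
r77=1001101 pc4: +16 =600
r78=1001110 pc4: +16 =616
r79=1001111 pc5: +32 =648
r80=1010000 pc2: +4 =652
r81=1010001 pc3: +8 =660
r82=1010010 pc3: +8 =668
r83=1010011 pc4: +16 =684
r84=1010100 pc3: +8 =692
r85=1010101 pc4: +16 =708
r86=1010110 pc4: +16 =724
r87=1010111 pc5: +32 =756
r88=1011000 pc3: +8 =764
r89=1011001 pc4: +16 =780
r90=1011010 pc4: +16 =796
r91=1011011 pc5: +32 =828
r92=1011100 pc4: +16 =844
r93=1011101 pc5: +32 =876
r94=1011110 pc5: +32 =908
r95=1011111 pc6: +64 =972
r96=1100000 pc2: +4 =976
r97=1100001 pc3: +8 =984
r98=1100010 pc3: +8 =992
r99=1100011 pc4: +16 =1008
r100=1100100 pc3: +8 =1016
r101=1100101 pc4: +16 =1032
r102=1100110 pc4: +16 =1048
r103=1100111 pc5: +32 =1080
r104=1101000 pc3: +8 =1088
r105=1101001 pc4: +16 =1104

Answer: 1104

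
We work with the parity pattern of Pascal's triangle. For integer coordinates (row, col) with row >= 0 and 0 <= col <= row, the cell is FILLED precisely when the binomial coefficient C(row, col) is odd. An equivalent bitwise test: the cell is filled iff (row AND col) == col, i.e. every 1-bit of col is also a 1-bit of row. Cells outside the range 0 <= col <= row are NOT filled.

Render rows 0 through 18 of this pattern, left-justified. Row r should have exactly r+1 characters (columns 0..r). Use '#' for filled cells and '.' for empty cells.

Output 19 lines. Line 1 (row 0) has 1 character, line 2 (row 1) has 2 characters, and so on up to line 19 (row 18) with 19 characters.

r0=0: #
r1=1: ##
r2=10: #.#
r3=11: ####
r4=100: #...#
r5=101: ##..##
r6=110: #.#.#.#
r7=111: ########
r8=1000: #.......#
r9=1001: ##......##
r10=1010: #.#.....#.#
r11=1011: ####....####
r12=1100: #...#...#...#
r13=1101: ##..##..##..##
r14=1110: #.#.#.#.#.#.#.#
r15=1111: ################
r16=10000: #...............#
r17=10001: ##..............##
r18=10010: #.#.............#.#

Answer: #
##
#.#
####
#...#
##..##
#.#.#.#
########
#.......#
##......##
#.#.....#.#
####....####
#...#...#...#
##..##..##..##
#.#.#.#.#.#.#.#
################
#...............#
##..............##
#.#.............#.#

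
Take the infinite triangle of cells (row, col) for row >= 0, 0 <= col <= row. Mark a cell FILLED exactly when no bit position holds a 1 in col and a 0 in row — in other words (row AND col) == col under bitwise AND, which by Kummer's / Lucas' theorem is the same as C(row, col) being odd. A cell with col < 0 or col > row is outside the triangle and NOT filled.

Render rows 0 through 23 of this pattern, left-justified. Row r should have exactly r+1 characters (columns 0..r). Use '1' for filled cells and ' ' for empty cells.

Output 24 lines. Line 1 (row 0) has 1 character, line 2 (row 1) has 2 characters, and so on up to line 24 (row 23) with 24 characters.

r0=0: 1
r1=1: 11
r2=10: 1 1
r3=11: 1111
r4=100: 1   1
r5=101: 11  11
r6=110: 1 1 1 1
r7=111: 11111111
r8=1000: 1       1
r9=1001: 11      11
r10=1010: 1 1     1 1
r11=1011: 1111    1111
r12=1100: 1   1   1   1
r13=1101: 11  11  11  11
r14=1110: 1 1 1 1 1 1 1 1
r15=1111: 1111111111111111
r16=10000: 1               1
r17=10001: 11              11
r18=10010: 1 1             1 1
r19=10011: 1111            1111
r20=10100: 1   1           1   1
r21=10101: 11  11          11  11
r22=10110: 1 1 1 1         1 1 1 1
r23=10111: 11111111        11111111

Answer: 1
11
1 1
1111
1   1
11  11
1 1 1 1
11111111
1       1
11      11
1 1     1 1
1111    1111
1   1   1   1
11  11  11  11
1 1 1 1 1 1 1 1
1111111111111111
1               1
11              11
1 1             1 1
1111            1111
1   1           1   1
11  11          11  11
1 1 1 1         1 1 1 1
11111111        11111111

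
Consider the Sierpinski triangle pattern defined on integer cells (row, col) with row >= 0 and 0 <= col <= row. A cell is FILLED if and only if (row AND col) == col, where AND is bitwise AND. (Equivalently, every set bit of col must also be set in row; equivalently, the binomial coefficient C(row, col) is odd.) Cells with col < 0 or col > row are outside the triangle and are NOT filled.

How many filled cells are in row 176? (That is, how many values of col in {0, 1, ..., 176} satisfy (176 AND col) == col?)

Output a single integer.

Answer: 8

Derivation:
176 in binary = 10110000
popcount(176) = number of 1-bits in 10110000 = 3
A col c satisfies (176 AND c) == c iff every set bit of c is also set in 176; each of the 3 set bits of 176 can independently be on or off in c.
count = 2^3 = 8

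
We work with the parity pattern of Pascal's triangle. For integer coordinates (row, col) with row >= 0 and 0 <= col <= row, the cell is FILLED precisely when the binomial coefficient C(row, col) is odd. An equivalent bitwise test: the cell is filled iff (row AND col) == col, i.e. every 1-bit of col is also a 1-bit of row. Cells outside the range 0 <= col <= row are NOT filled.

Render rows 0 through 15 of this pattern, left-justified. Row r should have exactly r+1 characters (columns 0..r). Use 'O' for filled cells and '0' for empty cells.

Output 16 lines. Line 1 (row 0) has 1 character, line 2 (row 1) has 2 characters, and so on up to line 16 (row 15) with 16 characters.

Answer: O
OO
O0O
OOOO
O000O
OO00OO
O0O0O0O
OOOOOOOO
O0000000O
OO000000OO
O0O00000O0O
OOOO0000OOOO
O000O000O000O
OO00OO00OO00OO
O0O0O0O0O0O0O0O
OOOOOOOOOOOOOOOO

Derivation:
r0=0: O
r1=1: OO
r2=10: O0O
r3=11: OOOO
r4=100: O000O
r5=101: OO00OO
r6=110: O0O0O0O
r7=111: OOOOOOOO
r8=1000: O0000000O
r9=1001: OO000000OO
r10=1010: O0O00000O0O
r11=1011: OOOO0000OOOO
r12=1100: O000O000O000O
r13=1101: OO00OO00OO00OO
r14=1110: O0O0O0O0O0O0O0O
r15=1111: OOOOOOOOOOOOOOOO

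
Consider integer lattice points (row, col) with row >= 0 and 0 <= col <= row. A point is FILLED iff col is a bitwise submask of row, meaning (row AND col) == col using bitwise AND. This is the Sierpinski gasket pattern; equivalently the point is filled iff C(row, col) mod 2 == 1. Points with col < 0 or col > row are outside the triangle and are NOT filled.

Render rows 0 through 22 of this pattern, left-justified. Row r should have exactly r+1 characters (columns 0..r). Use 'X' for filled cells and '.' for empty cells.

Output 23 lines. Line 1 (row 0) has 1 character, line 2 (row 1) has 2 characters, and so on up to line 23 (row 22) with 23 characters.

r0=0: X
r1=1: XX
r2=10: X.X
r3=11: XXXX
r4=100: X...X
r5=101: XX..XX
r6=110: X.X.X.X
r7=111: XXXXXXXX
r8=1000: X.......X
r9=1001: XX......XX
r10=1010: X.X.....X.X
r11=1011: XXXX....XXXX
r12=1100: X...X...X...X
r13=1101: XX..XX..XX..XX
r14=1110: X.X.X.X.X.X.X.X
r15=1111: XXXXXXXXXXXXXXXX
r16=10000: X...............X
r17=10001: XX..............XX
r18=10010: X.X.............X.X
r19=10011: XXXX............XXXX
r20=10100: X...X...........X...X
r21=10101: XX..XX..........XX..XX
r22=10110: X.X.X.X.........X.X.X.X

Answer: X
XX
X.X
XXXX
X...X
XX..XX
X.X.X.X
XXXXXXXX
X.......X
XX......XX
X.X.....X.X
XXXX....XXXX
X...X...X...X
XX..XX..XX..XX
X.X.X.X.X.X.X.X
XXXXXXXXXXXXXXXX
X...............X
XX..............XX
X.X.............X.X
XXXX............XXXX
X...X...........X...X
XX..XX..........XX..XX
X.X.X.X.........X.X.X.X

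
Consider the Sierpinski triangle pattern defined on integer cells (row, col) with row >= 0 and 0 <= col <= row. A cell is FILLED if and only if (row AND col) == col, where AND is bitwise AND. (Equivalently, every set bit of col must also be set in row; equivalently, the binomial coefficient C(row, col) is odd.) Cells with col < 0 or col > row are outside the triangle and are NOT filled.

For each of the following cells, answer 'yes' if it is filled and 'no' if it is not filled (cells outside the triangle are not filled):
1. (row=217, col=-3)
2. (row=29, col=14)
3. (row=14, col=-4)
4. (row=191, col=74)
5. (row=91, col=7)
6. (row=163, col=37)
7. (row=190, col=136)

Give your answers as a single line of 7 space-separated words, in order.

Answer: no no no no no no yes

Derivation:
(217,-3): col outside [0, 217] -> not filled
(29,14): row=0b11101, col=0b1110, row AND col = 0b1100 = 12; 12 != 14 -> empty
(14,-4): col outside [0, 14] -> not filled
(191,74): row=0b10111111, col=0b1001010, row AND col = 0b1010 = 10; 10 != 74 -> empty
(91,7): row=0b1011011, col=0b111, row AND col = 0b11 = 3; 3 != 7 -> empty
(163,37): row=0b10100011, col=0b100101, row AND col = 0b100001 = 33; 33 != 37 -> empty
(190,136): row=0b10111110, col=0b10001000, row AND col = 0b10001000 = 136; 136 == 136 -> filled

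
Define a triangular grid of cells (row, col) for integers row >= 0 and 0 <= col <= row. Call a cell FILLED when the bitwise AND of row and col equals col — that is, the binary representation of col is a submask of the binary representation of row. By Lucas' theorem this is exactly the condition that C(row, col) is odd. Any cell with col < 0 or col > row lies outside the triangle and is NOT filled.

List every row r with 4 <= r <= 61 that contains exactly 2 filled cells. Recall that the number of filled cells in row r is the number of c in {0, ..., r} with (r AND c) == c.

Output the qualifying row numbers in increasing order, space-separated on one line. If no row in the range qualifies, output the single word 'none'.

Answer: 4 8 16 32

Derivation:
Row r has 2^popcount(r) filled cells, so we need popcount(r) = log2(2) = 1.
Scan r = 4..61 and keep those with exactly 1 one-bits:
r=4=100 popcount=1 -> KEEP
r=5=101 popcount=2 -> skip
r=6=110 popcount=2 -> skip
r=7=111 popcount=3 -> skip
r=8=1000 popcount=1 -> KEEP
r=9=1001 popcount=2 -> skip
r=10=1010 popcount=2 -> skip
r=11=1011 popcount=3 -> skip
r=12=1100 popcount=2 -> skip
r=13=1101 popcount=3 -> skip
r=14=1110 popcount=3 -> skip
r=15=1111 popcount=4 -> skip
r=16=10000 popcount=1 -> KEEP
r=17=10001 popcount=2 -> skip
r=18=10010 popcount=2 -> skip
r=19=10011 popcount=3 -> skip
r=20=10100 popcount=2 -> skip
r=21=10101 popcount=3 -> skip
r=22=10110 popcount=3 -> skip
r=23=10111 popcount=4 -> skip
r=24=11000 popcount=2 -> skip
r=25=11001 popcount=3 -> skip
r=26=11010 popcount=3 -> skip
r=27=11011 popcount=4 -> skip
r=28=11100 popcount=3 -> skip
r=29=11101 popcount=4 -> skip
r=30=11110 popcount=4 -> skip
r=31=11111 popcount=5 -> skip
r=32=100000 popcount=1 -> KEEP
r=33=100001 popcount=2 -> skip
r=34=100010 popcount=2 -> skip
r=35=100011 popcount=3 -> skip
r=36=100100 popcount=2 -> skip
r=37=100101 popcount=3 -> skip
r=38=100110 popcount=3 -> skip
r=39=100111 popcount=4 -> skip
r=40=101000 popcount=2 -> skip
r=41=101001 popcount=3 -> skip
r=42=101010 popcount=3 -> skip
r=43=101011 popcount=4 -> skip
r=44=101100 popcount=3 -> skip
r=45=101101 popcount=4 -> skip
r=46=101110 popcount=4 -> skip
r=47=101111 popcount=5 -> skip
r=48=110000 popcount=2 -> skip
r=49=110001 popcount=3 -> skip
r=50=110010 popcount=3 -> skip
r=51=110011 popcount=4 -> skip
r=52=110100 popcount=3 -> skip
r=53=110101 popcount=4 -> skip
r=54=110110 popcount=4 -> skip
r=55=110111 popcount=5 -> skip
r=56=111000 popcount=3 -> skip
r=57=111001 popcount=4 -> skip
r=58=111010 popcount=4 -> skip
r=59=111011 popcount=5 -> skip
r=60=111100 popcount=4 -> skip
r=61=111101 popcount=5 -> skip
Kept rows: 4 8 16 32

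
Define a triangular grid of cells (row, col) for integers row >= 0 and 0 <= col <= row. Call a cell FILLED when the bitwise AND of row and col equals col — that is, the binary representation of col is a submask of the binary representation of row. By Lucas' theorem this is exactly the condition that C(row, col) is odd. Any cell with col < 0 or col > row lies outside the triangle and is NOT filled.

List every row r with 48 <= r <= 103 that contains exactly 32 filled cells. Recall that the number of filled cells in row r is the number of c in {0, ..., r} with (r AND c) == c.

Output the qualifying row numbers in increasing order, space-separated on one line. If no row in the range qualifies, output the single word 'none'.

Row r has 2^popcount(r) filled cells, so we need popcount(r) = log2(32) = 5.
Scan r = 48..103 and keep those with exactly 5 one-bits:
r=48=110000 popcount=2 -> skip
r=49=110001 popcount=3 -> skip
r=50=110010 popcount=3 -> skip
r=51=110011 popcount=4 -> skip
r=52=110100 popcount=3 -> skip
r=53=110101 popcount=4 -> skip
r=54=110110 popcount=4 -> skip
r=55=110111 popcount=5 -> KEEP
r=56=111000 popcount=3 -> skip
r=57=111001 popcount=4 -> skip
r=58=111010 popcount=4 -> skip
r=59=111011 popcount=5 -> KEEP
r=60=111100 popcount=4 -> skip
r=61=111101 popcount=5 -> KEEP
r=62=111110 popcount=5 -> KEEP
r=63=111111 popcount=6 -> skip
r=64=1000000 popcount=1 -> skip
r=65=1000001 popcount=2 -> skip
r=66=1000010 popcount=2 -> skip
r=67=1000011 popcount=3 -> skip
r=68=1000100 popcount=2 -> skip
r=69=1000101 popcount=3 -> skip
r=70=1000110 popcount=3 -> skip
r=71=1000111 popcount=4 -> skip
r=72=1001000 popcount=2 -> skip
r=73=1001001 popcount=3 -> skip
r=74=1001010 popcount=3 -> skip
r=75=1001011 popcount=4 -> skip
r=76=1001100 popcount=3 -> skip
r=77=1001101 popcount=4 -> skip
r=78=1001110 popcount=4 -> skip
r=79=1001111 popcount=5 -> KEEP
r=80=1010000 popcount=2 -> skip
r=81=1010001 popcount=3 -> skip
r=82=1010010 popcount=3 -> skip
r=83=1010011 popcount=4 -> skip
r=84=1010100 popcount=3 -> skip
r=85=1010101 popcount=4 -> skip
r=86=1010110 popcount=4 -> skip
r=87=1010111 popcount=5 -> KEEP
r=88=1011000 popcount=3 -> skip
r=89=1011001 popcount=4 -> skip
r=90=1011010 popcount=4 -> skip
r=91=1011011 popcount=5 -> KEEP
r=92=1011100 popcount=4 -> skip
r=93=1011101 popcount=5 -> KEEP
r=94=1011110 popcount=5 -> KEEP
r=95=1011111 popcount=6 -> skip
r=96=1100000 popcount=2 -> skip
r=97=1100001 popcount=3 -> skip
r=98=1100010 popcount=3 -> skip
r=99=1100011 popcount=4 -> skip
r=100=1100100 popcount=3 -> skip
r=101=1100101 popcount=4 -> skip
r=102=1100110 popcount=4 -> skip
r=103=1100111 popcount=5 -> KEEP
Kept rows: 55 59 61 62 79 87 91 93 94 103

Answer: 55 59 61 62 79 87 91 93 94 103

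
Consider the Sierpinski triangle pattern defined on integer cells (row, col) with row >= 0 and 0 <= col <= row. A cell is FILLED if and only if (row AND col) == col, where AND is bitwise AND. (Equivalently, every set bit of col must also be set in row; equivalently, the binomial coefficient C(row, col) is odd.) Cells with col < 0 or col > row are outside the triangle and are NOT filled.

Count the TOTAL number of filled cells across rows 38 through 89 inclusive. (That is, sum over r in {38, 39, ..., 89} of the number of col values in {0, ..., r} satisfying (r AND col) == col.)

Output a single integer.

r38=100110 pc3: +8 =8
r39=100111 pc4: +16 =24
r40=101000 pc2: +4 =28
r41=101001 pc3: +8 =36
r42=101010 pc3: +8 =44
r43=101011 pc4: +16 =60
r44=101100 pc3: +8 =68
r45=101101 pc4: +16 =84
r46=101110 pc4: +16 =100
r47=101111 pc5: +32 =132
r48=110000 pc2: +4 =136
r49=110001 pc3: +8 =144
r50=110010 pc3: +8 =152
r51=110011 pc4: +16 =168
r52=110100 pc3: +8 =176
r53=110101 pc4: +16 =192
r54=110110 pc4: +16 =208
r55=110111 pc5: +32 =240
r56=111000 pc3: +8 =248
r57=111001 pc4: +16 =264
r58=111010 pc4: +16 =280
r59=111011 pc5: +32 =312
r60=111100 pc4: +16 =328
r61=111101 pc5: +32 =360
r62=111110 pc5: +32 =392
r63=111111 pc6: +64 =456
r64=1000000 pc1: +2 =458
r65=1000001 pc2: +4 =462
r66=1000010 pc2: +4 =466
r67=1000011 pc3: +8 =474
r68=1000100 pc2: +4 =478
r69=1000101 pc3: +8 =486
r70=1000110 pc3: +8 =494
r71=1000111 pc4: +16 =510
r72=1001000 pc2: +4 =514
r73=1001001 pc3: +8 =522
r74=1001010 pc3: +8 =530
r75=1001011 pc4: +16 =546
r76=1001100 pc3: +8 =554
r77=1001101 pc4: +16 =570
r78=1001110 pc4: +16 =586
r79=1001111 pc5: +32 =618
r80=1010000 pc2: +4 =622
r81=1010001 pc3: +8 =630
r82=1010010 pc3: +8 =638
r83=1010011 pc4: +16 =654
r84=1010100 pc3: +8 =662
r85=1010101 pc4: +16 =678
r86=1010110 pc4: +16 =694
r87=1010111 pc5: +32 =726
r88=1011000 pc3: +8 =734
r89=1011001 pc4: +16 =750

Answer: 750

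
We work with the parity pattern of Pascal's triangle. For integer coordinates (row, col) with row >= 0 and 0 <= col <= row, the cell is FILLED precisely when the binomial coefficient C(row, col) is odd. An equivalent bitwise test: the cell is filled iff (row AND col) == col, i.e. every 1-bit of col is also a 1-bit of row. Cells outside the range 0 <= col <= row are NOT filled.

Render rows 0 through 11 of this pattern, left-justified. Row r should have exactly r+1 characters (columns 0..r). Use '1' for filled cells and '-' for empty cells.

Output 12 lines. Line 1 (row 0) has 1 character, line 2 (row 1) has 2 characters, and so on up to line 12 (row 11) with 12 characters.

r0=0: 1
r1=1: 11
r2=10: 1-1
r3=11: 1111
r4=100: 1---1
r5=101: 11--11
r6=110: 1-1-1-1
r7=111: 11111111
r8=1000: 1-------1
r9=1001: 11------11
r10=1010: 1-1-----1-1
r11=1011: 1111----1111

Answer: 1
11
1-1
1111
1---1
11--11
1-1-1-1
11111111
1-------1
11------11
1-1-----1-1
1111----1111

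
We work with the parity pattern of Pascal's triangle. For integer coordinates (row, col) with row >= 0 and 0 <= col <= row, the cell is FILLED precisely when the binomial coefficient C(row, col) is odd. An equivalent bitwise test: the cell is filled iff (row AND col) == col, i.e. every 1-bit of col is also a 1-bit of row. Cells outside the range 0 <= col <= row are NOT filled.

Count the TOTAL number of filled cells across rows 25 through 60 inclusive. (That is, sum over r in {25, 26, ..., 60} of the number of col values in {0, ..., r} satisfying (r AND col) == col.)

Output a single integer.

r25=11001 pc3: +8 =8
r26=11010 pc3: +8 =16
r27=11011 pc4: +16 =32
r28=11100 pc3: +8 =40
r29=11101 pc4: +16 =56
r30=11110 pc4: +16 =72
r31=11111 pc5: +32 =104
r32=100000 pc1: +2 =106
r33=100001 pc2: +4 =110
r34=100010 pc2: +4 =114
r35=100011 pc3: +8 =122
r36=100100 pc2: +4 =126
r37=100101 pc3: +8 =134
r38=100110 pc3: +8 =142
r39=100111 pc4: +16 =158
r40=101000 pc2: +4 =162
r41=101001 pc3: +8 =170
r42=101010 pc3: +8 =178
r43=101011 pc4: +16 =194
r44=101100 pc3: +8 =202
r45=101101 pc4: +16 =218
r46=101110 pc4: +16 =234
r47=101111 pc5: +32 =266
r48=110000 pc2: +4 =270
r49=110001 pc3: +8 =278
r50=110010 pc3: +8 =286
r51=110011 pc4: +16 =302
r52=110100 pc3: +8 =310
r53=110101 pc4: +16 =326
r54=110110 pc4: +16 =342
r55=110111 pc5: +32 =374
r56=111000 pc3: +8 =382
r57=111001 pc4: +16 =398
r58=111010 pc4: +16 =414
r59=111011 pc5: +32 =446
r60=111100 pc4: +16 =462

Answer: 462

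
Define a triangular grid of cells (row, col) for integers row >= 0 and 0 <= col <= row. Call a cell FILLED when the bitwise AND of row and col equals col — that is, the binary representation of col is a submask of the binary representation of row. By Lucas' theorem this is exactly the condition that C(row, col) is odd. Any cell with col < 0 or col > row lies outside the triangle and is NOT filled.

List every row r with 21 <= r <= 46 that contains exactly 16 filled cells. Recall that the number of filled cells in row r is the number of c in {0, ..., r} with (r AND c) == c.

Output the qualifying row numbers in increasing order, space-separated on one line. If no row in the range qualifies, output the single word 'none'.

Answer: 23 27 29 30 39 43 45 46

Derivation:
Row r has 2^popcount(r) filled cells, so we need popcount(r) = log2(16) = 4.
Scan r = 21..46 and keep those with exactly 4 one-bits:
r=21=10101 popcount=3 -> skip
r=22=10110 popcount=3 -> skip
r=23=10111 popcount=4 -> KEEP
r=24=11000 popcount=2 -> skip
r=25=11001 popcount=3 -> skip
r=26=11010 popcount=3 -> skip
r=27=11011 popcount=4 -> KEEP
r=28=11100 popcount=3 -> skip
r=29=11101 popcount=4 -> KEEP
r=30=11110 popcount=4 -> KEEP
r=31=11111 popcount=5 -> skip
r=32=100000 popcount=1 -> skip
r=33=100001 popcount=2 -> skip
r=34=100010 popcount=2 -> skip
r=35=100011 popcount=3 -> skip
r=36=100100 popcount=2 -> skip
r=37=100101 popcount=3 -> skip
r=38=100110 popcount=3 -> skip
r=39=100111 popcount=4 -> KEEP
r=40=101000 popcount=2 -> skip
r=41=101001 popcount=3 -> skip
r=42=101010 popcount=3 -> skip
r=43=101011 popcount=4 -> KEEP
r=44=101100 popcount=3 -> skip
r=45=101101 popcount=4 -> KEEP
r=46=101110 popcount=4 -> KEEP
Kept rows: 23 27 29 30 39 43 45 46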